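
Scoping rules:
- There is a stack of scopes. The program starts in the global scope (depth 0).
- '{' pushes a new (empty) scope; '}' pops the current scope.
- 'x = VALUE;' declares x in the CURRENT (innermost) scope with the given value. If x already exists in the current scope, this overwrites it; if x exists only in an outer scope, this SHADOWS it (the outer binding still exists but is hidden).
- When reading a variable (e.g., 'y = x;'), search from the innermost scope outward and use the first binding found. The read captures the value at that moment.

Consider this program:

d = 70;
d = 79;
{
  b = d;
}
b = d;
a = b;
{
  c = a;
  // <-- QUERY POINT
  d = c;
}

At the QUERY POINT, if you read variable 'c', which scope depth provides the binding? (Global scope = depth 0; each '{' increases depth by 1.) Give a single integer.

Answer: 1

Derivation:
Step 1: declare d=70 at depth 0
Step 2: declare d=79 at depth 0
Step 3: enter scope (depth=1)
Step 4: declare b=(read d)=79 at depth 1
Step 5: exit scope (depth=0)
Step 6: declare b=(read d)=79 at depth 0
Step 7: declare a=(read b)=79 at depth 0
Step 8: enter scope (depth=1)
Step 9: declare c=(read a)=79 at depth 1
Visible at query point: a=79 b=79 c=79 d=79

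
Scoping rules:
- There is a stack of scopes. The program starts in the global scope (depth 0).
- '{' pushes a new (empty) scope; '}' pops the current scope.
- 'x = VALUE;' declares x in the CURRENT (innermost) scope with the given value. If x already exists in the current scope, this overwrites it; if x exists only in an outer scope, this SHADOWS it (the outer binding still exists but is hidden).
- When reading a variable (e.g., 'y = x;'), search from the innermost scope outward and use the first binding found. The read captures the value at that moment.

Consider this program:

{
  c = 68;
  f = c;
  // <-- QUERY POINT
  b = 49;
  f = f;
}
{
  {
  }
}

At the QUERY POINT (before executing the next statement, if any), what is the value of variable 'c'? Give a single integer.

Step 1: enter scope (depth=1)
Step 2: declare c=68 at depth 1
Step 3: declare f=(read c)=68 at depth 1
Visible at query point: c=68 f=68

Answer: 68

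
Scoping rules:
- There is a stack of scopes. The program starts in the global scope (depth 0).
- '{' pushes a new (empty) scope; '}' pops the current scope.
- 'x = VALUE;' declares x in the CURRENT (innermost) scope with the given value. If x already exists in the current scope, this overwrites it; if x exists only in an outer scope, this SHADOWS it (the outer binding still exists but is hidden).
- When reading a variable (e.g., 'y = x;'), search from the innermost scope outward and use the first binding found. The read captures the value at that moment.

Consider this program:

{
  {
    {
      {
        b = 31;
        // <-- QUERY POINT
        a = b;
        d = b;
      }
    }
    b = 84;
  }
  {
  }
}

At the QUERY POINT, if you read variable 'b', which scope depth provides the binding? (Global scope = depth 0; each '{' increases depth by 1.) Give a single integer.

Step 1: enter scope (depth=1)
Step 2: enter scope (depth=2)
Step 3: enter scope (depth=3)
Step 4: enter scope (depth=4)
Step 5: declare b=31 at depth 4
Visible at query point: b=31

Answer: 4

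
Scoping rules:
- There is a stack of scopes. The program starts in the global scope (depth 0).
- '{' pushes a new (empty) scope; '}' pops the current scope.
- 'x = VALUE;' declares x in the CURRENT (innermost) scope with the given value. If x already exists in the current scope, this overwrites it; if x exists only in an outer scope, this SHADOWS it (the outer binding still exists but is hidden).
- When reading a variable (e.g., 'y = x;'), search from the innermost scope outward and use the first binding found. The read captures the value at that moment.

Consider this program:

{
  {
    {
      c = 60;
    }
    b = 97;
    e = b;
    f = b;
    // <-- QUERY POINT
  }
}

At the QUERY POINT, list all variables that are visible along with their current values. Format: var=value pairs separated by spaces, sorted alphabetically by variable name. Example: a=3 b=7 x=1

Answer: b=97 e=97 f=97

Derivation:
Step 1: enter scope (depth=1)
Step 2: enter scope (depth=2)
Step 3: enter scope (depth=3)
Step 4: declare c=60 at depth 3
Step 5: exit scope (depth=2)
Step 6: declare b=97 at depth 2
Step 7: declare e=(read b)=97 at depth 2
Step 8: declare f=(read b)=97 at depth 2
Visible at query point: b=97 e=97 f=97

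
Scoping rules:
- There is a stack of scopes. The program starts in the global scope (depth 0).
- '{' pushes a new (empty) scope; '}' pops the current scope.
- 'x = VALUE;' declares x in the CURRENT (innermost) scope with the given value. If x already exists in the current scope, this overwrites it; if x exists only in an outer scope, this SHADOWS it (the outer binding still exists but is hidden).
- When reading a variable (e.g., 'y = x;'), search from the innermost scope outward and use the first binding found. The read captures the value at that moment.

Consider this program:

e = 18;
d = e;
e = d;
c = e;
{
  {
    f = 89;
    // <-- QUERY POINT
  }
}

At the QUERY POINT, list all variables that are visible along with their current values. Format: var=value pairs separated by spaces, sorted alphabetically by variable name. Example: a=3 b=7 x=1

Answer: c=18 d=18 e=18 f=89

Derivation:
Step 1: declare e=18 at depth 0
Step 2: declare d=(read e)=18 at depth 0
Step 3: declare e=(read d)=18 at depth 0
Step 4: declare c=(read e)=18 at depth 0
Step 5: enter scope (depth=1)
Step 6: enter scope (depth=2)
Step 7: declare f=89 at depth 2
Visible at query point: c=18 d=18 e=18 f=89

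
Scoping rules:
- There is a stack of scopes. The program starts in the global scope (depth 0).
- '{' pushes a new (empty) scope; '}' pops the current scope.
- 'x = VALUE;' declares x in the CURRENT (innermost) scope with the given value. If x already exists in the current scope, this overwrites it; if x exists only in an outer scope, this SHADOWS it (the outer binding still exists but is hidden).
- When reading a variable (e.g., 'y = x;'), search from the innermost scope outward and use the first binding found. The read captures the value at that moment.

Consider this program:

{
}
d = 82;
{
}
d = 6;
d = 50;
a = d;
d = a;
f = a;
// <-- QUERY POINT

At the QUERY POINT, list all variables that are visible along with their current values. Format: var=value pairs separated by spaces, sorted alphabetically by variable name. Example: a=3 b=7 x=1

Step 1: enter scope (depth=1)
Step 2: exit scope (depth=0)
Step 3: declare d=82 at depth 0
Step 4: enter scope (depth=1)
Step 5: exit scope (depth=0)
Step 6: declare d=6 at depth 0
Step 7: declare d=50 at depth 0
Step 8: declare a=(read d)=50 at depth 0
Step 9: declare d=(read a)=50 at depth 0
Step 10: declare f=(read a)=50 at depth 0
Visible at query point: a=50 d=50 f=50

Answer: a=50 d=50 f=50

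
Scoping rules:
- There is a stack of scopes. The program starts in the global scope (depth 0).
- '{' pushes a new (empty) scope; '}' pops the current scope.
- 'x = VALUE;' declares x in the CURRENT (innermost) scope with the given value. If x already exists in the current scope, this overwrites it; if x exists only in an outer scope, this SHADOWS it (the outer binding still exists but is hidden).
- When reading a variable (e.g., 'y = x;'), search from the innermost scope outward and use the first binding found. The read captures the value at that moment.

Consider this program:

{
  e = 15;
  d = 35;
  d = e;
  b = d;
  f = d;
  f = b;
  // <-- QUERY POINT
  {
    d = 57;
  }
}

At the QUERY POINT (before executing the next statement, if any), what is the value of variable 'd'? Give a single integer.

Step 1: enter scope (depth=1)
Step 2: declare e=15 at depth 1
Step 3: declare d=35 at depth 1
Step 4: declare d=(read e)=15 at depth 1
Step 5: declare b=(read d)=15 at depth 1
Step 6: declare f=(read d)=15 at depth 1
Step 7: declare f=(read b)=15 at depth 1
Visible at query point: b=15 d=15 e=15 f=15

Answer: 15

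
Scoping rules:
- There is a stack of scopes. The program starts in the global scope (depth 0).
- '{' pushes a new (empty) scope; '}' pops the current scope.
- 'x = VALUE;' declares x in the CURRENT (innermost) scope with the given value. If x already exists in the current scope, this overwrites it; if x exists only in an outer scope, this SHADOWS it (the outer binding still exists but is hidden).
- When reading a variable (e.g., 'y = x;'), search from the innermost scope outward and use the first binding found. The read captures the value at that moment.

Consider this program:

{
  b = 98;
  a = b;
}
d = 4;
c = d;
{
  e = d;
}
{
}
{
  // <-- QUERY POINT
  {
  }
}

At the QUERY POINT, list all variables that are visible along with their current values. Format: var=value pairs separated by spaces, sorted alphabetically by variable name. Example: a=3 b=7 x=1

Step 1: enter scope (depth=1)
Step 2: declare b=98 at depth 1
Step 3: declare a=(read b)=98 at depth 1
Step 4: exit scope (depth=0)
Step 5: declare d=4 at depth 0
Step 6: declare c=(read d)=4 at depth 0
Step 7: enter scope (depth=1)
Step 8: declare e=(read d)=4 at depth 1
Step 9: exit scope (depth=0)
Step 10: enter scope (depth=1)
Step 11: exit scope (depth=0)
Step 12: enter scope (depth=1)
Visible at query point: c=4 d=4

Answer: c=4 d=4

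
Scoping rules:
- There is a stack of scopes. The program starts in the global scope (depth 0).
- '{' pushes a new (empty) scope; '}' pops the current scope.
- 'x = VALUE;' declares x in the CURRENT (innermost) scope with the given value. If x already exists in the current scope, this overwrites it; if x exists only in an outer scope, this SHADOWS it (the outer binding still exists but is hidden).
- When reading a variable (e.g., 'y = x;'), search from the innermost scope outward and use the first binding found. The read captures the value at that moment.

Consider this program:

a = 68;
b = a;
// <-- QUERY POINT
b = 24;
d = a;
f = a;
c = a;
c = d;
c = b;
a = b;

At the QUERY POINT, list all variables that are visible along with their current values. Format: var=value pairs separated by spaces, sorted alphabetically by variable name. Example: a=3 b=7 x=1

Answer: a=68 b=68

Derivation:
Step 1: declare a=68 at depth 0
Step 2: declare b=(read a)=68 at depth 0
Visible at query point: a=68 b=68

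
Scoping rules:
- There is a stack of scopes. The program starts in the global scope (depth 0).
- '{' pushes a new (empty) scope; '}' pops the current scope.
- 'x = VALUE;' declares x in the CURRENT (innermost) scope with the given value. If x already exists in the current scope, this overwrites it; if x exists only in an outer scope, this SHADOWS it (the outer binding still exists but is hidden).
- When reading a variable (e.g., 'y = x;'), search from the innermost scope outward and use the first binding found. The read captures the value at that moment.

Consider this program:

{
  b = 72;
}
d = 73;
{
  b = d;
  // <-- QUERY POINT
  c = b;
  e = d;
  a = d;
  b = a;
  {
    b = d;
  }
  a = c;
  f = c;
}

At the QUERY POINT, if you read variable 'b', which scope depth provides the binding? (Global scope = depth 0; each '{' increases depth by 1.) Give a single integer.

Answer: 1

Derivation:
Step 1: enter scope (depth=1)
Step 2: declare b=72 at depth 1
Step 3: exit scope (depth=0)
Step 4: declare d=73 at depth 0
Step 5: enter scope (depth=1)
Step 6: declare b=(read d)=73 at depth 1
Visible at query point: b=73 d=73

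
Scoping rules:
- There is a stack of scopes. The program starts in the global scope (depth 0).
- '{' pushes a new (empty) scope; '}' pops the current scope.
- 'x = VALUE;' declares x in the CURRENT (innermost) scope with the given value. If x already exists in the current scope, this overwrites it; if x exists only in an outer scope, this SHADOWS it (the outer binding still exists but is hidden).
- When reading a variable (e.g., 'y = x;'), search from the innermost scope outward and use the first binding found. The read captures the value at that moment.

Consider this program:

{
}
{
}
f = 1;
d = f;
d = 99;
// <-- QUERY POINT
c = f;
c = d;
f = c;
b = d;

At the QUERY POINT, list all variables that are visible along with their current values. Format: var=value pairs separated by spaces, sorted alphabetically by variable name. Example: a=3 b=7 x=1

Answer: d=99 f=1

Derivation:
Step 1: enter scope (depth=1)
Step 2: exit scope (depth=0)
Step 3: enter scope (depth=1)
Step 4: exit scope (depth=0)
Step 5: declare f=1 at depth 0
Step 6: declare d=(read f)=1 at depth 0
Step 7: declare d=99 at depth 0
Visible at query point: d=99 f=1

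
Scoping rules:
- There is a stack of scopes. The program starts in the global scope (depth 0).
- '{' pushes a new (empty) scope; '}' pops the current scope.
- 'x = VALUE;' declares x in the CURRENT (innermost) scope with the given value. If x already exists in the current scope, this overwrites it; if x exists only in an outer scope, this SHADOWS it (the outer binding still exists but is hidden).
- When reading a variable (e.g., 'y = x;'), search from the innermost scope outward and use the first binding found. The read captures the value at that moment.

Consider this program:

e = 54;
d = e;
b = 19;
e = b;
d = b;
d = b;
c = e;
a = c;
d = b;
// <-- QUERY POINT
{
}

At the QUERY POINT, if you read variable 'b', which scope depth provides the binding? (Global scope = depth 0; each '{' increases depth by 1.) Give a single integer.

Step 1: declare e=54 at depth 0
Step 2: declare d=(read e)=54 at depth 0
Step 3: declare b=19 at depth 0
Step 4: declare e=(read b)=19 at depth 0
Step 5: declare d=(read b)=19 at depth 0
Step 6: declare d=(read b)=19 at depth 0
Step 7: declare c=(read e)=19 at depth 0
Step 8: declare a=(read c)=19 at depth 0
Step 9: declare d=(read b)=19 at depth 0
Visible at query point: a=19 b=19 c=19 d=19 e=19

Answer: 0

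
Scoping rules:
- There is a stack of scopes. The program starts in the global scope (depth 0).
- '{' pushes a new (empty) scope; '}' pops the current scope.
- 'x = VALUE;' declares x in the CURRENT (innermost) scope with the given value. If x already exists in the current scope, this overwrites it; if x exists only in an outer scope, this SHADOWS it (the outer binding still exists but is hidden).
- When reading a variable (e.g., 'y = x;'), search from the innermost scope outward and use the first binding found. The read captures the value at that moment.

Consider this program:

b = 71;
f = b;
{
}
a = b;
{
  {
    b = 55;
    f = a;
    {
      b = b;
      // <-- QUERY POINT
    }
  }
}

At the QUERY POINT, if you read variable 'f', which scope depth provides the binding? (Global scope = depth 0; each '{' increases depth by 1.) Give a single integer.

Answer: 2

Derivation:
Step 1: declare b=71 at depth 0
Step 2: declare f=(read b)=71 at depth 0
Step 3: enter scope (depth=1)
Step 4: exit scope (depth=0)
Step 5: declare a=(read b)=71 at depth 0
Step 6: enter scope (depth=1)
Step 7: enter scope (depth=2)
Step 8: declare b=55 at depth 2
Step 9: declare f=(read a)=71 at depth 2
Step 10: enter scope (depth=3)
Step 11: declare b=(read b)=55 at depth 3
Visible at query point: a=71 b=55 f=71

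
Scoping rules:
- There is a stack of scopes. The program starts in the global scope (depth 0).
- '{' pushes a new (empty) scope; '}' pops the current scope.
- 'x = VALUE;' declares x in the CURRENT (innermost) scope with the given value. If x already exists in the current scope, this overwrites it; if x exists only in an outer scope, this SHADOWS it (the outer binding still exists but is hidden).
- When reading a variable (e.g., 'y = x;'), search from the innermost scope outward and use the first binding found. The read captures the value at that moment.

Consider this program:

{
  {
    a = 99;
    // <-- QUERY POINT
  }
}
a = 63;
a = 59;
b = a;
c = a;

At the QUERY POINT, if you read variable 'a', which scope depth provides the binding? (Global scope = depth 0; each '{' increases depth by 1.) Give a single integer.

Step 1: enter scope (depth=1)
Step 2: enter scope (depth=2)
Step 3: declare a=99 at depth 2
Visible at query point: a=99

Answer: 2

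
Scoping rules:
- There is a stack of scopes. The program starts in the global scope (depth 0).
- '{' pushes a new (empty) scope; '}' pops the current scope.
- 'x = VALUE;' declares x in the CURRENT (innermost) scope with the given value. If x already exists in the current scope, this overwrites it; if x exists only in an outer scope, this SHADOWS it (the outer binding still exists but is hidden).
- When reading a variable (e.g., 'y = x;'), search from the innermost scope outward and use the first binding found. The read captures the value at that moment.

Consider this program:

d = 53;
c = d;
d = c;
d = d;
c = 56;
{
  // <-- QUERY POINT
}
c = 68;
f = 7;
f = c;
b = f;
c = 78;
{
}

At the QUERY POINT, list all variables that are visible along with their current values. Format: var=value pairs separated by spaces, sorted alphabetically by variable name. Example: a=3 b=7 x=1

Step 1: declare d=53 at depth 0
Step 2: declare c=(read d)=53 at depth 0
Step 3: declare d=(read c)=53 at depth 0
Step 4: declare d=(read d)=53 at depth 0
Step 5: declare c=56 at depth 0
Step 6: enter scope (depth=1)
Visible at query point: c=56 d=53

Answer: c=56 d=53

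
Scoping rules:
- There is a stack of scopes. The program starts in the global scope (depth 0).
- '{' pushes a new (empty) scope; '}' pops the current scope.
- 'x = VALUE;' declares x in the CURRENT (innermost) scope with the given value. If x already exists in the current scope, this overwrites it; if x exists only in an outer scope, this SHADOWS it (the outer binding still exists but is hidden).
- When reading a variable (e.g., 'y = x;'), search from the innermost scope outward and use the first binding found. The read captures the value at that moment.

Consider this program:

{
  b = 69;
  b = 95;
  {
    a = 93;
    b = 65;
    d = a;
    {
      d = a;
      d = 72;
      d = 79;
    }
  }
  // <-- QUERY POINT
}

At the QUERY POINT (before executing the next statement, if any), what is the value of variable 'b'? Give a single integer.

Answer: 95

Derivation:
Step 1: enter scope (depth=1)
Step 2: declare b=69 at depth 1
Step 3: declare b=95 at depth 1
Step 4: enter scope (depth=2)
Step 5: declare a=93 at depth 2
Step 6: declare b=65 at depth 2
Step 7: declare d=(read a)=93 at depth 2
Step 8: enter scope (depth=3)
Step 9: declare d=(read a)=93 at depth 3
Step 10: declare d=72 at depth 3
Step 11: declare d=79 at depth 3
Step 12: exit scope (depth=2)
Step 13: exit scope (depth=1)
Visible at query point: b=95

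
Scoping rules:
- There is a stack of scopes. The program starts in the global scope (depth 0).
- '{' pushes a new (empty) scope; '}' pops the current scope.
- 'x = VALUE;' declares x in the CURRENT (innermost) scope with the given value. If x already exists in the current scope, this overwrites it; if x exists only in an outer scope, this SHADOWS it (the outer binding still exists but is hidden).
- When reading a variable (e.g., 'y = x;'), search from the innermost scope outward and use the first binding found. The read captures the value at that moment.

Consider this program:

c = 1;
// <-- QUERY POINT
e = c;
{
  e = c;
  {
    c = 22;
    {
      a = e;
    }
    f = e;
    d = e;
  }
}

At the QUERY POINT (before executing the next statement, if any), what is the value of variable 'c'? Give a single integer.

Answer: 1

Derivation:
Step 1: declare c=1 at depth 0
Visible at query point: c=1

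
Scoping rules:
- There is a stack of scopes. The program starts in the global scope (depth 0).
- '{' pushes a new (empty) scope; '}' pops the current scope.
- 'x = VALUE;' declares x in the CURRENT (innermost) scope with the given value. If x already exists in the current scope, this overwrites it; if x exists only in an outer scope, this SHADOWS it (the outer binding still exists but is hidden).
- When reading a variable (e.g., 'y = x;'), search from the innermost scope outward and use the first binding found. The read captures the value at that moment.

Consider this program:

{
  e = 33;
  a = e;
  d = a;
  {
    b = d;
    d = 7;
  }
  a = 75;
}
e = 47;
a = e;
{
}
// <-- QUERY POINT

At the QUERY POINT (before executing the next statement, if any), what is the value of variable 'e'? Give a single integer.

Answer: 47

Derivation:
Step 1: enter scope (depth=1)
Step 2: declare e=33 at depth 1
Step 3: declare a=(read e)=33 at depth 1
Step 4: declare d=(read a)=33 at depth 1
Step 5: enter scope (depth=2)
Step 6: declare b=(read d)=33 at depth 2
Step 7: declare d=7 at depth 2
Step 8: exit scope (depth=1)
Step 9: declare a=75 at depth 1
Step 10: exit scope (depth=0)
Step 11: declare e=47 at depth 0
Step 12: declare a=(read e)=47 at depth 0
Step 13: enter scope (depth=1)
Step 14: exit scope (depth=0)
Visible at query point: a=47 e=47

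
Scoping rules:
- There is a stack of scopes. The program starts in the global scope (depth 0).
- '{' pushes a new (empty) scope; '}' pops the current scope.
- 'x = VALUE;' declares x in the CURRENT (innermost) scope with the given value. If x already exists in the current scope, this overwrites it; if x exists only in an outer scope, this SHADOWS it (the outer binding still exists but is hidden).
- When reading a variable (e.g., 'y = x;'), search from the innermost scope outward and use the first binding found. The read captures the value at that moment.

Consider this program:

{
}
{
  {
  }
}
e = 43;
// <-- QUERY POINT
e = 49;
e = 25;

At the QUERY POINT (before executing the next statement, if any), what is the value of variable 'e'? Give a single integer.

Answer: 43

Derivation:
Step 1: enter scope (depth=1)
Step 2: exit scope (depth=0)
Step 3: enter scope (depth=1)
Step 4: enter scope (depth=2)
Step 5: exit scope (depth=1)
Step 6: exit scope (depth=0)
Step 7: declare e=43 at depth 0
Visible at query point: e=43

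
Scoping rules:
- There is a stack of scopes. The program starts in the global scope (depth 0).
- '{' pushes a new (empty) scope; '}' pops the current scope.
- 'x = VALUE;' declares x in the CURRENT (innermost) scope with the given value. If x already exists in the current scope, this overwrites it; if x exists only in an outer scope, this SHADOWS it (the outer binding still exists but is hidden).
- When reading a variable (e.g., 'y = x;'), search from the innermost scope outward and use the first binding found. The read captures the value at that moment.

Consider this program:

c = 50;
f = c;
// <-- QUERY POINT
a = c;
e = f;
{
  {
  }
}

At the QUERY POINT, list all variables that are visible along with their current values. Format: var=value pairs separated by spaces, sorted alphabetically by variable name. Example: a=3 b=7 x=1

Answer: c=50 f=50

Derivation:
Step 1: declare c=50 at depth 0
Step 2: declare f=(read c)=50 at depth 0
Visible at query point: c=50 f=50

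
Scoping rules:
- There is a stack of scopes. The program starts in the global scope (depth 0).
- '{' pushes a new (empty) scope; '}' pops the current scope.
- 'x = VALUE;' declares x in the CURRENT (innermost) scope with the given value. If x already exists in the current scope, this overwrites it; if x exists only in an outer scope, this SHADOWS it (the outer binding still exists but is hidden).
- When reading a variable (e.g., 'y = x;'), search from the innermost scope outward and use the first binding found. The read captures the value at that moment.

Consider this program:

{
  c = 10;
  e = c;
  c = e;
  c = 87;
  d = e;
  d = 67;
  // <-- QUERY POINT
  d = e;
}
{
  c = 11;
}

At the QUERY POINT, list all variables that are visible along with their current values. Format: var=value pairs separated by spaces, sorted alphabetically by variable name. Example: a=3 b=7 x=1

Answer: c=87 d=67 e=10

Derivation:
Step 1: enter scope (depth=1)
Step 2: declare c=10 at depth 1
Step 3: declare e=(read c)=10 at depth 1
Step 4: declare c=(read e)=10 at depth 1
Step 5: declare c=87 at depth 1
Step 6: declare d=(read e)=10 at depth 1
Step 7: declare d=67 at depth 1
Visible at query point: c=87 d=67 e=10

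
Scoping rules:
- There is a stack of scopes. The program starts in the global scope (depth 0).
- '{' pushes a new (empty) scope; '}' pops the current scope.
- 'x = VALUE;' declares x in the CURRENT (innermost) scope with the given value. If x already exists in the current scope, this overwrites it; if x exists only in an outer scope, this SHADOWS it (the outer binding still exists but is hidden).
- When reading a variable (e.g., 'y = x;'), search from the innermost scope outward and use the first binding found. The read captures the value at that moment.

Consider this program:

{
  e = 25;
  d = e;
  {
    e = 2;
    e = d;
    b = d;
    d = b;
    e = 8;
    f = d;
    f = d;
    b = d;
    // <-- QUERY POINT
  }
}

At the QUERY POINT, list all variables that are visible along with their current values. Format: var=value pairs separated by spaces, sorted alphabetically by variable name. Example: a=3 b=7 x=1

Answer: b=25 d=25 e=8 f=25

Derivation:
Step 1: enter scope (depth=1)
Step 2: declare e=25 at depth 1
Step 3: declare d=(read e)=25 at depth 1
Step 4: enter scope (depth=2)
Step 5: declare e=2 at depth 2
Step 6: declare e=(read d)=25 at depth 2
Step 7: declare b=(read d)=25 at depth 2
Step 8: declare d=(read b)=25 at depth 2
Step 9: declare e=8 at depth 2
Step 10: declare f=(read d)=25 at depth 2
Step 11: declare f=(read d)=25 at depth 2
Step 12: declare b=(read d)=25 at depth 2
Visible at query point: b=25 d=25 e=8 f=25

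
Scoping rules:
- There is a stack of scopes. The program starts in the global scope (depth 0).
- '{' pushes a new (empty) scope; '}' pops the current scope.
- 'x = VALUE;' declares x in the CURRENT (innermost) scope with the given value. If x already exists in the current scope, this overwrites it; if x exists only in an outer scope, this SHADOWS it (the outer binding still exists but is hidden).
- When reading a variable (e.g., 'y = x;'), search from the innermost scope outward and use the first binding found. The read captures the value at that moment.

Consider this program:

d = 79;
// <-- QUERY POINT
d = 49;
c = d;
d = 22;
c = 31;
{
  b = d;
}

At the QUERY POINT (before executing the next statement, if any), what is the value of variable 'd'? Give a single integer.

Answer: 79

Derivation:
Step 1: declare d=79 at depth 0
Visible at query point: d=79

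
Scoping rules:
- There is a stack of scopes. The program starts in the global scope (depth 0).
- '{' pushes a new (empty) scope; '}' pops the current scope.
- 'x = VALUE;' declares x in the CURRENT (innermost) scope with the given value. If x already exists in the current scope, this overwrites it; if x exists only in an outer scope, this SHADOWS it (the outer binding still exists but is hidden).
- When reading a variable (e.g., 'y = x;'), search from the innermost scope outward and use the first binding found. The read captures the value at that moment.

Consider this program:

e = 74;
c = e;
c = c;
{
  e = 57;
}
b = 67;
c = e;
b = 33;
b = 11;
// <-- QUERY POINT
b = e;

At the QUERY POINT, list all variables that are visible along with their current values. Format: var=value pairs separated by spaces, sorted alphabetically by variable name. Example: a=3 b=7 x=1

Answer: b=11 c=74 e=74

Derivation:
Step 1: declare e=74 at depth 0
Step 2: declare c=(read e)=74 at depth 0
Step 3: declare c=(read c)=74 at depth 0
Step 4: enter scope (depth=1)
Step 5: declare e=57 at depth 1
Step 6: exit scope (depth=0)
Step 7: declare b=67 at depth 0
Step 8: declare c=(read e)=74 at depth 0
Step 9: declare b=33 at depth 0
Step 10: declare b=11 at depth 0
Visible at query point: b=11 c=74 e=74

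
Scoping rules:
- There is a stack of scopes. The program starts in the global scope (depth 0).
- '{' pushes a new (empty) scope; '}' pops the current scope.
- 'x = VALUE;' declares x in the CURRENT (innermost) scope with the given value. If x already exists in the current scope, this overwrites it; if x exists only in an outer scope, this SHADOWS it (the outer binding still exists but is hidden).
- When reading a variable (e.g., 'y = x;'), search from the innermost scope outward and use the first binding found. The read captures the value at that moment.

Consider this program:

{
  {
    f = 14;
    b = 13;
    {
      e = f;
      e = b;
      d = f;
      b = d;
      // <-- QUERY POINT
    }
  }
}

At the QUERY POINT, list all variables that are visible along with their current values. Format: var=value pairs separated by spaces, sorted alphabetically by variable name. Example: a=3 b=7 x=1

Step 1: enter scope (depth=1)
Step 2: enter scope (depth=2)
Step 3: declare f=14 at depth 2
Step 4: declare b=13 at depth 2
Step 5: enter scope (depth=3)
Step 6: declare e=(read f)=14 at depth 3
Step 7: declare e=(read b)=13 at depth 3
Step 8: declare d=(read f)=14 at depth 3
Step 9: declare b=(read d)=14 at depth 3
Visible at query point: b=14 d=14 e=13 f=14

Answer: b=14 d=14 e=13 f=14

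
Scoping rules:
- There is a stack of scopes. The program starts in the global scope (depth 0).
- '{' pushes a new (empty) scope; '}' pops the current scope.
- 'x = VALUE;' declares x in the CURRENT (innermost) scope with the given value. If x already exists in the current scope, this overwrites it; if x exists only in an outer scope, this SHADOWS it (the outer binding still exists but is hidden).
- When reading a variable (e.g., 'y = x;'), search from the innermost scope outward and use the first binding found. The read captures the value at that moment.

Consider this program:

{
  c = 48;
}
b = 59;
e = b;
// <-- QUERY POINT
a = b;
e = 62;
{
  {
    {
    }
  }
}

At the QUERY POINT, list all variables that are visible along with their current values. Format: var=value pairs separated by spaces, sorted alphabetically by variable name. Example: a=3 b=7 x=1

Answer: b=59 e=59

Derivation:
Step 1: enter scope (depth=1)
Step 2: declare c=48 at depth 1
Step 3: exit scope (depth=0)
Step 4: declare b=59 at depth 0
Step 5: declare e=(read b)=59 at depth 0
Visible at query point: b=59 e=59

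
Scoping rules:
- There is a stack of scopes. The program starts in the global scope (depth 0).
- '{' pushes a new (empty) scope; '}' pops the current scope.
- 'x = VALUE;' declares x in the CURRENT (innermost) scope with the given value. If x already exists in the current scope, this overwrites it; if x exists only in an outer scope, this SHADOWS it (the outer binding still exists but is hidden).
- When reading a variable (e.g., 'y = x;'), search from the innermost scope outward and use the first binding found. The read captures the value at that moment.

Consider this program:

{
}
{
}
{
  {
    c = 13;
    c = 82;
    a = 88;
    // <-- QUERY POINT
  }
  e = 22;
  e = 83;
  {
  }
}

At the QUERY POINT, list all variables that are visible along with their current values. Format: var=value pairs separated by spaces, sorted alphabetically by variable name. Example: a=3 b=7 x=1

Step 1: enter scope (depth=1)
Step 2: exit scope (depth=0)
Step 3: enter scope (depth=1)
Step 4: exit scope (depth=0)
Step 5: enter scope (depth=1)
Step 6: enter scope (depth=2)
Step 7: declare c=13 at depth 2
Step 8: declare c=82 at depth 2
Step 9: declare a=88 at depth 2
Visible at query point: a=88 c=82

Answer: a=88 c=82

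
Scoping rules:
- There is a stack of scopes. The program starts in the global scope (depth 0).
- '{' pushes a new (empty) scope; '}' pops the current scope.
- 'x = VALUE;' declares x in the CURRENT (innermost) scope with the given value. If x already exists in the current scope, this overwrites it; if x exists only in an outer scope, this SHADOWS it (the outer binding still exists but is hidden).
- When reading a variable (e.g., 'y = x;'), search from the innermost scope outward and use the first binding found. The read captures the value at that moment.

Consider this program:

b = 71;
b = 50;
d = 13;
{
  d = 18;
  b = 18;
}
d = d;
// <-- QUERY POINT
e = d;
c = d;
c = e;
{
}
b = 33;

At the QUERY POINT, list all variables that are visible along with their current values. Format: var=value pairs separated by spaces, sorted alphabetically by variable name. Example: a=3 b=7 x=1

Step 1: declare b=71 at depth 0
Step 2: declare b=50 at depth 0
Step 3: declare d=13 at depth 0
Step 4: enter scope (depth=1)
Step 5: declare d=18 at depth 1
Step 6: declare b=18 at depth 1
Step 7: exit scope (depth=0)
Step 8: declare d=(read d)=13 at depth 0
Visible at query point: b=50 d=13

Answer: b=50 d=13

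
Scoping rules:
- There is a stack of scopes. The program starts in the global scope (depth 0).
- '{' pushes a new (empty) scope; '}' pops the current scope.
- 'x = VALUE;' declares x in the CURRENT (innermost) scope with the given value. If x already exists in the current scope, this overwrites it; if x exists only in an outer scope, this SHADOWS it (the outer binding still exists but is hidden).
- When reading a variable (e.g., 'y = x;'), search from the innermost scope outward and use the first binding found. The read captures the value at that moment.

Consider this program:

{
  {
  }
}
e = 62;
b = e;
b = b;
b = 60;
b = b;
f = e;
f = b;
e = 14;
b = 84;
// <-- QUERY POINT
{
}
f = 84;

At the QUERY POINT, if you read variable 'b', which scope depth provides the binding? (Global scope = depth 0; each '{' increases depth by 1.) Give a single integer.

Answer: 0

Derivation:
Step 1: enter scope (depth=1)
Step 2: enter scope (depth=2)
Step 3: exit scope (depth=1)
Step 4: exit scope (depth=0)
Step 5: declare e=62 at depth 0
Step 6: declare b=(read e)=62 at depth 0
Step 7: declare b=(read b)=62 at depth 0
Step 8: declare b=60 at depth 0
Step 9: declare b=(read b)=60 at depth 0
Step 10: declare f=(read e)=62 at depth 0
Step 11: declare f=(read b)=60 at depth 0
Step 12: declare e=14 at depth 0
Step 13: declare b=84 at depth 0
Visible at query point: b=84 e=14 f=60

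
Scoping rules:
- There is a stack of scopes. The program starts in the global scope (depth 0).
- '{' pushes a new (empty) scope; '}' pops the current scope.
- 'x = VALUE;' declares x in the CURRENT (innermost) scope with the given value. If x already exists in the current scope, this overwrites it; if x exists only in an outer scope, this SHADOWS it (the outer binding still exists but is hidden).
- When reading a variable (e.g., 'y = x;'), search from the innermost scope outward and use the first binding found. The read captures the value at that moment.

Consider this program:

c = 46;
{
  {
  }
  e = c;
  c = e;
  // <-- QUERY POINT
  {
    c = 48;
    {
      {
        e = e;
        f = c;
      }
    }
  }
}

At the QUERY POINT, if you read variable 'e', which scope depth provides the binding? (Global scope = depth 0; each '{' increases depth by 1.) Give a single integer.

Answer: 1

Derivation:
Step 1: declare c=46 at depth 0
Step 2: enter scope (depth=1)
Step 3: enter scope (depth=2)
Step 4: exit scope (depth=1)
Step 5: declare e=(read c)=46 at depth 1
Step 6: declare c=(read e)=46 at depth 1
Visible at query point: c=46 e=46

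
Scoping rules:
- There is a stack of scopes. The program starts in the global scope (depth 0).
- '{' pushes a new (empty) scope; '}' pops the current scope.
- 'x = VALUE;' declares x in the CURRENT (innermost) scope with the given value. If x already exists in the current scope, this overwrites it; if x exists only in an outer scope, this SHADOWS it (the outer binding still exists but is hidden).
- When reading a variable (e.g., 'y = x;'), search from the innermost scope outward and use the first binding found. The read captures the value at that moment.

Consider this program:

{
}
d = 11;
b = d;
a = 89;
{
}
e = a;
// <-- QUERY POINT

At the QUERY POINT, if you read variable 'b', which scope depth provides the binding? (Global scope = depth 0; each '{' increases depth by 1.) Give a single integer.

Step 1: enter scope (depth=1)
Step 2: exit scope (depth=0)
Step 3: declare d=11 at depth 0
Step 4: declare b=(read d)=11 at depth 0
Step 5: declare a=89 at depth 0
Step 6: enter scope (depth=1)
Step 7: exit scope (depth=0)
Step 8: declare e=(read a)=89 at depth 0
Visible at query point: a=89 b=11 d=11 e=89

Answer: 0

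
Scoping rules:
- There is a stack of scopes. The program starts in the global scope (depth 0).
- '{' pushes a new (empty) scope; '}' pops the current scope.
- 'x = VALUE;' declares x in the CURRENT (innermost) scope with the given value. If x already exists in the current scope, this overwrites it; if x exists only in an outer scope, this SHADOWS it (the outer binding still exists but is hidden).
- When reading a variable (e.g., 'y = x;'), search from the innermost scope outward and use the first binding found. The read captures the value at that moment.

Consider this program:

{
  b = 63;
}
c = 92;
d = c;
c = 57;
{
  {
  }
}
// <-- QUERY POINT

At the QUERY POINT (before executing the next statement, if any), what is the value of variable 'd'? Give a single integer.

Answer: 92

Derivation:
Step 1: enter scope (depth=1)
Step 2: declare b=63 at depth 1
Step 3: exit scope (depth=0)
Step 4: declare c=92 at depth 0
Step 5: declare d=(read c)=92 at depth 0
Step 6: declare c=57 at depth 0
Step 7: enter scope (depth=1)
Step 8: enter scope (depth=2)
Step 9: exit scope (depth=1)
Step 10: exit scope (depth=0)
Visible at query point: c=57 d=92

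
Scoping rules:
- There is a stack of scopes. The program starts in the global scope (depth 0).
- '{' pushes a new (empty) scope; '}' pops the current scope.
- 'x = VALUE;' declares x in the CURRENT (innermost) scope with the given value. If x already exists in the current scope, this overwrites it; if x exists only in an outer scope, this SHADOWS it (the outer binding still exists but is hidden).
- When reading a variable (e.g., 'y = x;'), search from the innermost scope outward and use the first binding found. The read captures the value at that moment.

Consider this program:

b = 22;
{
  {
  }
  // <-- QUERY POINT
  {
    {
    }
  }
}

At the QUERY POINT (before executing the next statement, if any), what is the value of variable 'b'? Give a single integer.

Step 1: declare b=22 at depth 0
Step 2: enter scope (depth=1)
Step 3: enter scope (depth=2)
Step 4: exit scope (depth=1)
Visible at query point: b=22

Answer: 22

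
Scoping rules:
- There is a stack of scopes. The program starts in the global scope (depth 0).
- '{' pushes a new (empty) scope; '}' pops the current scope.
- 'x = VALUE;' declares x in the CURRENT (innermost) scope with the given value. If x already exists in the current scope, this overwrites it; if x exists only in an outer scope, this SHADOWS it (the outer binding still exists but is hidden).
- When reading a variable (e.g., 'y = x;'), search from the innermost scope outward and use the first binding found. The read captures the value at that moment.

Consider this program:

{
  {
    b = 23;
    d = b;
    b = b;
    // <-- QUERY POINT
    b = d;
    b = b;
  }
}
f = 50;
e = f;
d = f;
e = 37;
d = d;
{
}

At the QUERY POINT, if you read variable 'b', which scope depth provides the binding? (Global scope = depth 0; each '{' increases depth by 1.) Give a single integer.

Answer: 2

Derivation:
Step 1: enter scope (depth=1)
Step 2: enter scope (depth=2)
Step 3: declare b=23 at depth 2
Step 4: declare d=(read b)=23 at depth 2
Step 5: declare b=(read b)=23 at depth 2
Visible at query point: b=23 d=23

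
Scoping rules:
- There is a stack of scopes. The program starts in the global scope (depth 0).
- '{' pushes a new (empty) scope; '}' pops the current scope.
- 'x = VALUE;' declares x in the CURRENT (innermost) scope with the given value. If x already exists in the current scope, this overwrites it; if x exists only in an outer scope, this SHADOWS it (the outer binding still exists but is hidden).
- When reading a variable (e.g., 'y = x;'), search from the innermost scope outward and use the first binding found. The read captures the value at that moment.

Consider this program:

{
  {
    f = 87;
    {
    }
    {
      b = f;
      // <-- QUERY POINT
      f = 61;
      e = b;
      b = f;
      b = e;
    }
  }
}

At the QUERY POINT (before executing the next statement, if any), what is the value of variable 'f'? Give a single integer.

Answer: 87

Derivation:
Step 1: enter scope (depth=1)
Step 2: enter scope (depth=2)
Step 3: declare f=87 at depth 2
Step 4: enter scope (depth=3)
Step 5: exit scope (depth=2)
Step 6: enter scope (depth=3)
Step 7: declare b=(read f)=87 at depth 3
Visible at query point: b=87 f=87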